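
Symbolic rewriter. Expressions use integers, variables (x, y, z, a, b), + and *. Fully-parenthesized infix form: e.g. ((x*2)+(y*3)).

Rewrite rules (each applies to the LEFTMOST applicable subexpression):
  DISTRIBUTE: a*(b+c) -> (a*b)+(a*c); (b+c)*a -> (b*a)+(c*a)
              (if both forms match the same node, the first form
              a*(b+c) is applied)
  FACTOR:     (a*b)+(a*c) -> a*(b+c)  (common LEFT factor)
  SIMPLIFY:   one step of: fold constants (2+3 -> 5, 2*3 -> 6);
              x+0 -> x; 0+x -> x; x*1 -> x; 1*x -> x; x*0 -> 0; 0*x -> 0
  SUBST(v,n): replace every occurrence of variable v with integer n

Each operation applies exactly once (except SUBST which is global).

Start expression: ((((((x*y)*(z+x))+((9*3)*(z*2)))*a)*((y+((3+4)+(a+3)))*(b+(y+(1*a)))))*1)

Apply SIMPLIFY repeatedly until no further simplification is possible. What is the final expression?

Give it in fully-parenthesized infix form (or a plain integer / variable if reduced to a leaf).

Start: ((((((x*y)*(z+x))+((9*3)*(z*2)))*a)*((y+((3+4)+(a+3)))*(b+(y+(1*a)))))*1)
Step 1: at root: ((((((x*y)*(z+x))+((9*3)*(z*2)))*a)*((y+((3+4)+(a+3)))*(b+(y+(1*a)))))*1) -> (((((x*y)*(z+x))+((9*3)*(z*2)))*a)*((y+((3+4)+(a+3)))*(b+(y+(1*a))))); overall: ((((((x*y)*(z+x))+((9*3)*(z*2)))*a)*((y+((3+4)+(a+3)))*(b+(y+(1*a)))))*1) -> (((((x*y)*(z+x))+((9*3)*(z*2)))*a)*((y+((3+4)+(a+3)))*(b+(y+(1*a)))))
Step 2: at LLRL: (9*3) -> 27; overall: (((((x*y)*(z+x))+((9*3)*(z*2)))*a)*((y+((3+4)+(a+3)))*(b+(y+(1*a))))) -> (((((x*y)*(z+x))+(27*(z*2)))*a)*((y+((3+4)+(a+3)))*(b+(y+(1*a)))))
Step 3: at RLRL: (3+4) -> 7; overall: (((((x*y)*(z+x))+(27*(z*2)))*a)*((y+((3+4)+(a+3)))*(b+(y+(1*a))))) -> (((((x*y)*(z+x))+(27*(z*2)))*a)*((y+(7+(a+3)))*(b+(y+(1*a)))))
Step 4: at RRRR: (1*a) -> a; overall: (((((x*y)*(z+x))+(27*(z*2)))*a)*((y+(7+(a+3)))*(b+(y+(1*a))))) -> (((((x*y)*(z+x))+(27*(z*2)))*a)*((y+(7+(a+3)))*(b+(y+a))))
Fixed point: (((((x*y)*(z+x))+(27*(z*2)))*a)*((y+(7+(a+3)))*(b+(y+a))))

Answer: (((((x*y)*(z+x))+(27*(z*2)))*a)*((y+(7+(a+3)))*(b+(y+a))))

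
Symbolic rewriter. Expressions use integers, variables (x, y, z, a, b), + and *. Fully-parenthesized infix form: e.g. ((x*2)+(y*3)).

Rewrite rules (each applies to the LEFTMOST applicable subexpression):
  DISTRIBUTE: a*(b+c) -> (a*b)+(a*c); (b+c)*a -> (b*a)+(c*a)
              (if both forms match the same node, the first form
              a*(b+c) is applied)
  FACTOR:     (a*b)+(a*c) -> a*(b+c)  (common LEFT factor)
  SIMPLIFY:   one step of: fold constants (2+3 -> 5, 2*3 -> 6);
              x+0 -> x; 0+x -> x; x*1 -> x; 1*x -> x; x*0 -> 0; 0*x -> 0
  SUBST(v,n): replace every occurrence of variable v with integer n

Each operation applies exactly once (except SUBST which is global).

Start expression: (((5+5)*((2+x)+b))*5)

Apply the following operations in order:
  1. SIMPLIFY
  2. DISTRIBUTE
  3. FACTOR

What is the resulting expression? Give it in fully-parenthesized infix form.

Start: (((5+5)*((2+x)+b))*5)
Apply SIMPLIFY at LL (target: (5+5)): (((5+5)*((2+x)+b))*5) -> ((10*((2+x)+b))*5)
Apply DISTRIBUTE at L (target: (10*((2+x)+b))): ((10*((2+x)+b))*5) -> (((10*(2+x))+(10*b))*5)
Apply FACTOR at L (target: ((10*(2+x))+(10*b))): (((10*(2+x))+(10*b))*5) -> ((10*((2+x)+b))*5)

Answer: ((10*((2+x)+b))*5)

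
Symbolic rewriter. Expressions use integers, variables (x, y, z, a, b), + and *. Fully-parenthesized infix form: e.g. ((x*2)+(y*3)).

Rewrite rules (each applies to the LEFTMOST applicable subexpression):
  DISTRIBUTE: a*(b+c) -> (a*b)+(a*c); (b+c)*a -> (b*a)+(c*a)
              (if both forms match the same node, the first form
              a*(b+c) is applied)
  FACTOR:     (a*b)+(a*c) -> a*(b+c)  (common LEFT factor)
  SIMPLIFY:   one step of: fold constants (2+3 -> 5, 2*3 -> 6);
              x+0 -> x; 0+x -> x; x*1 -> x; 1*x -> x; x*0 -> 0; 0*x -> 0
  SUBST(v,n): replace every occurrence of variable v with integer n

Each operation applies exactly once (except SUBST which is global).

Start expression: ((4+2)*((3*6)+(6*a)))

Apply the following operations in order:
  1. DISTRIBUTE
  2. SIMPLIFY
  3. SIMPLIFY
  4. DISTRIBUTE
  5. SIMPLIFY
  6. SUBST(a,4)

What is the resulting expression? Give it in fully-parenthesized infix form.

Answer: (108+((4*(6*4))+(2*(6*4))))

Derivation:
Start: ((4+2)*((3*6)+(6*a)))
Apply DISTRIBUTE at root (target: ((4+2)*((3*6)+(6*a)))): ((4+2)*((3*6)+(6*a))) -> (((4+2)*(3*6))+((4+2)*(6*a)))
Apply SIMPLIFY at LL (target: (4+2)): (((4+2)*(3*6))+((4+2)*(6*a))) -> ((6*(3*6))+((4+2)*(6*a)))
Apply SIMPLIFY at LR (target: (3*6)): ((6*(3*6))+((4+2)*(6*a))) -> ((6*18)+((4+2)*(6*a)))
Apply DISTRIBUTE at R (target: ((4+2)*(6*a))): ((6*18)+((4+2)*(6*a))) -> ((6*18)+((4*(6*a))+(2*(6*a))))
Apply SIMPLIFY at L (target: (6*18)): ((6*18)+((4*(6*a))+(2*(6*a)))) -> (108+((4*(6*a))+(2*(6*a))))
Apply SUBST(a,4): (108+((4*(6*a))+(2*(6*a)))) -> (108+((4*(6*4))+(2*(6*4))))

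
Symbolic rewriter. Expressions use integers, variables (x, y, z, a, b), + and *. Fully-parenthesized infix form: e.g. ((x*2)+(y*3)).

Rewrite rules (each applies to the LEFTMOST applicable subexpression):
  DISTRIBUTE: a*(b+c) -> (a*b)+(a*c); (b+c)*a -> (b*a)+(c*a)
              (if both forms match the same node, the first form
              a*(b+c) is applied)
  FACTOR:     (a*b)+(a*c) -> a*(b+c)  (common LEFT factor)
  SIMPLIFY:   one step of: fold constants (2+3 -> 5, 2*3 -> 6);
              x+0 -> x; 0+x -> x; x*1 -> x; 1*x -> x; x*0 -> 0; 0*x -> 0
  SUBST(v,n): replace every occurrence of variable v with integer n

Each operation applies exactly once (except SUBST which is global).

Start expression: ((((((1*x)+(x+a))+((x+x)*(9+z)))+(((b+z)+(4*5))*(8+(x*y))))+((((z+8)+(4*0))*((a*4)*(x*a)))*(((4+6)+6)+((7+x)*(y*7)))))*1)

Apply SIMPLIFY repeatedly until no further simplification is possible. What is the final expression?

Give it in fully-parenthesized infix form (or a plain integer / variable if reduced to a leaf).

Answer: ((((x+(x+a))+((x+x)*(9+z)))+(((b+z)+20)*(8+(x*y))))+(((z+8)*((a*4)*(x*a)))*(16+((7+x)*(y*7)))))

Derivation:
Start: ((((((1*x)+(x+a))+((x+x)*(9+z)))+(((b+z)+(4*5))*(8+(x*y))))+((((z+8)+(4*0))*((a*4)*(x*a)))*(((4+6)+6)+((7+x)*(y*7)))))*1)
Step 1: at root: ((((((1*x)+(x+a))+((x+x)*(9+z)))+(((b+z)+(4*5))*(8+(x*y))))+((((z+8)+(4*0))*((a*4)*(x*a)))*(((4+6)+6)+((7+x)*(y*7)))))*1) -> (((((1*x)+(x+a))+((x+x)*(9+z)))+(((b+z)+(4*5))*(8+(x*y))))+((((z+8)+(4*0))*((a*4)*(x*a)))*(((4+6)+6)+((7+x)*(y*7))))); overall: ((((((1*x)+(x+a))+((x+x)*(9+z)))+(((b+z)+(4*5))*(8+(x*y))))+((((z+8)+(4*0))*((a*4)*(x*a)))*(((4+6)+6)+((7+x)*(y*7)))))*1) -> (((((1*x)+(x+a))+((x+x)*(9+z)))+(((b+z)+(4*5))*(8+(x*y))))+((((z+8)+(4*0))*((a*4)*(x*a)))*(((4+6)+6)+((7+x)*(y*7)))))
Step 2: at LLLL: (1*x) -> x; overall: (((((1*x)+(x+a))+((x+x)*(9+z)))+(((b+z)+(4*5))*(8+(x*y))))+((((z+8)+(4*0))*((a*4)*(x*a)))*(((4+6)+6)+((7+x)*(y*7))))) -> ((((x+(x+a))+((x+x)*(9+z)))+(((b+z)+(4*5))*(8+(x*y))))+((((z+8)+(4*0))*((a*4)*(x*a)))*(((4+6)+6)+((7+x)*(y*7)))))
Step 3: at LRLR: (4*5) -> 20; overall: ((((x+(x+a))+((x+x)*(9+z)))+(((b+z)+(4*5))*(8+(x*y))))+((((z+8)+(4*0))*((a*4)*(x*a)))*(((4+6)+6)+((7+x)*(y*7))))) -> ((((x+(x+a))+((x+x)*(9+z)))+(((b+z)+20)*(8+(x*y))))+((((z+8)+(4*0))*((a*4)*(x*a)))*(((4+6)+6)+((7+x)*(y*7)))))
Step 4: at RLLR: (4*0) -> 0; overall: ((((x+(x+a))+((x+x)*(9+z)))+(((b+z)+20)*(8+(x*y))))+((((z+8)+(4*0))*((a*4)*(x*a)))*(((4+6)+6)+((7+x)*(y*7))))) -> ((((x+(x+a))+((x+x)*(9+z)))+(((b+z)+20)*(8+(x*y))))+((((z+8)+0)*((a*4)*(x*a)))*(((4+6)+6)+((7+x)*(y*7)))))
Step 5: at RLL: ((z+8)+0) -> (z+8); overall: ((((x+(x+a))+((x+x)*(9+z)))+(((b+z)+20)*(8+(x*y))))+((((z+8)+0)*((a*4)*(x*a)))*(((4+6)+6)+((7+x)*(y*7))))) -> ((((x+(x+a))+((x+x)*(9+z)))+(((b+z)+20)*(8+(x*y))))+(((z+8)*((a*4)*(x*a)))*(((4+6)+6)+((7+x)*(y*7)))))
Step 6: at RRLL: (4+6) -> 10; overall: ((((x+(x+a))+((x+x)*(9+z)))+(((b+z)+20)*(8+(x*y))))+(((z+8)*((a*4)*(x*a)))*(((4+6)+6)+((7+x)*(y*7))))) -> ((((x+(x+a))+((x+x)*(9+z)))+(((b+z)+20)*(8+(x*y))))+(((z+8)*((a*4)*(x*a)))*((10+6)+((7+x)*(y*7)))))
Step 7: at RRL: (10+6) -> 16; overall: ((((x+(x+a))+((x+x)*(9+z)))+(((b+z)+20)*(8+(x*y))))+(((z+8)*((a*4)*(x*a)))*((10+6)+((7+x)*(y*7))))) -> ((((x+(x+a))+((x+x)*(9+z)))+(((b+z)+20)*(8+(x*y))))+(((z+8)*((a*4)*(x*a)))*(16+((7+x)*(y*7)))))
Fixed point: ((((x+(x+a))+((x+x)*(9+z)))+(((b+z)+20)*(8+(x*y))))+(((z+8)*((a*4)*(x*a)))*(16+((7+x)*(y*7)))))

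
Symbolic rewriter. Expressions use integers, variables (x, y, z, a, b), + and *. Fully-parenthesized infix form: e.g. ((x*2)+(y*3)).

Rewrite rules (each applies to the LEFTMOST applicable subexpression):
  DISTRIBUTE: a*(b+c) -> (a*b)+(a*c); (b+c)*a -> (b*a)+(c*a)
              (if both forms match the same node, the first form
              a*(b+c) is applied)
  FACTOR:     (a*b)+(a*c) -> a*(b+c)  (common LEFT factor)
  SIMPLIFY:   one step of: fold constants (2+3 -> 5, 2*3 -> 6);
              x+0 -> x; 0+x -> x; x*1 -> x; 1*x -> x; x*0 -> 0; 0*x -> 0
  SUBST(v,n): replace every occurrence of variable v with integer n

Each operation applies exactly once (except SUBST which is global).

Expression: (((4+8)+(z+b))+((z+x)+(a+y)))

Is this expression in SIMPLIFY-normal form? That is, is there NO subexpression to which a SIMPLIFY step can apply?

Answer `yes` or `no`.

Expression: (((4+8)+(z+b))+((z+x)+(a+y)))
Scanning for simplifiable subexpressions (pre-order)...
  at root: (((4+8)+(z+b))+((z+x)+(a+y))) (not simplifiable)
  at L: ((4+8)+(z+b)) (not simplifiable)
  at LL: (4+8) (SIMPLIFIABLE)
  at LR: (z+b) (not simplifiable)
  at R: ((z+x)+(a+y)) (not simplifiable)
  at RL: (z+x) (not simplifiable)
  at RR: (a+y) (not simplifiable)
Found simplifiable subexpr at path LL: (4+8)
One SIMPLIFY step would give: ((12+(z+b))+((z+x)+(a+y)))
-> NOT in normal form.

Answer: no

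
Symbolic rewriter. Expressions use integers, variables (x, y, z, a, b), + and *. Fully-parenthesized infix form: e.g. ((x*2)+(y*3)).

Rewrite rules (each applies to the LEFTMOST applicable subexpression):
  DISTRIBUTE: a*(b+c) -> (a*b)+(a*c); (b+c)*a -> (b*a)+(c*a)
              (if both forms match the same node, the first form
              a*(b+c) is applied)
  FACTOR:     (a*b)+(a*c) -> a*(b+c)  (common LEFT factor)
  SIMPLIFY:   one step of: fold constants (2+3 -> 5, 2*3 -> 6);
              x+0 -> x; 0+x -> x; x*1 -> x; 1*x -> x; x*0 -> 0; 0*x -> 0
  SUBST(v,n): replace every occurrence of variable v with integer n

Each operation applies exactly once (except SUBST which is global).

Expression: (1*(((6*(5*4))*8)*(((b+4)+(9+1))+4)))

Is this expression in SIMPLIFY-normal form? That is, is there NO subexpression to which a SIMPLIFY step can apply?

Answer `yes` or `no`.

Expression: (1*(((6*(5*4))*8)*(((b+4)+(9+1))+4)))
Scanning for simplifiable subexpressions (pre-order)...
  at root: (1*(((6*(5*4))*8)*(((b+4)+(9+1))+4))) (SIMPLIFIABLE)
  at R: (((6*(5*4))*8)*(((b+4)+(9+1))+4)) (not simplifiable)
  at RL: ((6*(5*4))*8) (not simplifiable)
  at RLL: (6*(5*4)) (not simplifiable)
  at RLLR: (5*4) (SIMPLIFIABLE)
  at RR: (((b+4)+(9+1))+4) (not simplifiable)
  at RRL: ((b+4)+(9+1)) (not simplifiable)
  at RRLL: (b+4) (not simplifiable)
  at RRLR: (9+1) (SIMPLIFIABLE)
Found simplifiable subexpr at path root: (1*(((6*(5*4))*8)*(((b+4)+(9+1))+4)))
One SIMPLIFY step would give: (((6*(5*4))*8)*(((b+4)+(9+1))+4))
-> NOT in normal form.

Answer: no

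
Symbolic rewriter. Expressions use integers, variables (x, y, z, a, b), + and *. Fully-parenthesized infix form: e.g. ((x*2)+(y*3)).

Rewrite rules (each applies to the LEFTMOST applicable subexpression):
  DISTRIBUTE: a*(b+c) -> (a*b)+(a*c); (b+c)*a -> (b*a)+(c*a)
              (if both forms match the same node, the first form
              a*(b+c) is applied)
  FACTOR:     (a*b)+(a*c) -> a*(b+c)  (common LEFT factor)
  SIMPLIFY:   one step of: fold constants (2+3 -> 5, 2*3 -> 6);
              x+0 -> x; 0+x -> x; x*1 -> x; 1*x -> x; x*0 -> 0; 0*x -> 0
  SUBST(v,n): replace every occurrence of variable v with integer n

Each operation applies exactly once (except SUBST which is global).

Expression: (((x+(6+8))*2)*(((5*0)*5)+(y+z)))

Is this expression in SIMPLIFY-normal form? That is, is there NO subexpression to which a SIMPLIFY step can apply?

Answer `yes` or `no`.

Answer: no

Derivation:
Expression: (((x+(6+8))*2)*(((5*0)*5)+(y+z)))
Scanning for simplifiable subexpressions (pre-order)...
  at root: (((x+(6+8))*2)*(((5*0)*5)+(y+z))) (not simplifiable)
  at L: ((x+(6+8))*2) (not simplifiable)
  at LL: (x+(6+8)) (not simplifiable)
  at LLR: (6+8) (SIMPLIFIABLE)
  at R: (((5*0)*5)+(y+z)) (not simplifiable)
  at RL: ((5*0)*5) (not simplifiable)
  at RLL: (5*0) (SIMPLIFIABLE)
  at RR: (y+z) (not simplifiable)
Found simplifiable subexpr at path LLR: (6+8)
One SIMPLIFY step would give: (((x+14)*2)*(((5*0)*5)+(y+z)))
-> NOT in normal form.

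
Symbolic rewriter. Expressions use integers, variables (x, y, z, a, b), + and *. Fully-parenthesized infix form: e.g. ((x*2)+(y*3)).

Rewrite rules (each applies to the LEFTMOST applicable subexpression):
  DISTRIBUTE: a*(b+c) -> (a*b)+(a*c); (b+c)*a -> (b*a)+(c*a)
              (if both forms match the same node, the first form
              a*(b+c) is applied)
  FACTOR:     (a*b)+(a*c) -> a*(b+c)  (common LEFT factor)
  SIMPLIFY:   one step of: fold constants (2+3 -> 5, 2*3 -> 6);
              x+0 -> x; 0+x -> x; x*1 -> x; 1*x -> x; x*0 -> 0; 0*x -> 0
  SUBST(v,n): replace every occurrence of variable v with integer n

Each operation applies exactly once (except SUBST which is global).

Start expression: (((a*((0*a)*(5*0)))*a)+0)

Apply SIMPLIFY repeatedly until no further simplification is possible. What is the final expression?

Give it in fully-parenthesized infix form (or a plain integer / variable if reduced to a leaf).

Answer: 0

Derivation:
Start: (((a*((0*a)*(5*0)))*a)+0)
Step 1: at root: (((a*((0*a)*(5*0)))*a)+0) -> ((a*((0*a)*(5*0)))*a); overall: (((a*((0*a)*(5*0)))*a)+0) -> ((a*((0*a)*(5*0)))*a)
Step 2: at LRL: (0*a) -> 0; overall: ((a*((0*a)*(5*0)))*a) -> ((a*(0*(5*0)))*a)
Step 3: at LR: (0*(5*0)) -> 0; overall: ((a*(0*(5*0)))*a) -> ((a*0)*a)
Step 4: at L: (a*0) -> 0; overall: ((a*0)*a) -> (0*a)
Step 5: at root: (0*a) -> 0; overall: (0*a) -> 0
Fixed point: 0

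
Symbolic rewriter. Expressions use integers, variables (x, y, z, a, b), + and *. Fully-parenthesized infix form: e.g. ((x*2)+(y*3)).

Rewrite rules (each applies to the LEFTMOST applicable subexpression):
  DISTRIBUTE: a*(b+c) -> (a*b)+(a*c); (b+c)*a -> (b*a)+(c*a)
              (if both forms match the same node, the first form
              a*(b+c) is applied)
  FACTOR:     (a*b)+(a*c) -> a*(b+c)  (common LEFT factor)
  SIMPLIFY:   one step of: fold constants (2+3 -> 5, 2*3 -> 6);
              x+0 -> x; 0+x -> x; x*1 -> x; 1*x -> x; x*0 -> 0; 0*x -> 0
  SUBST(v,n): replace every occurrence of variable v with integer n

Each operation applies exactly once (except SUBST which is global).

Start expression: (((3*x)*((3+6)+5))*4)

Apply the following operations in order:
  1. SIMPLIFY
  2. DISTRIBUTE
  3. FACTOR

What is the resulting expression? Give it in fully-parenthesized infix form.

Answer: (((3*x)*(9+5))*4)

Derivation:
Start: (((3*x)*((3+6)+5))*4)
Apply SIMPLIFY at LRL (target: (3+6)): (((3*x)*((3+6)+5))*4) -> (((3*x)*(9+5))*4)
Apply DISTRIBUTE at L (target: ((3*x)*(9+5))): (((3*x)*(9+5))*4) -> ((((3*x)*9)+((3*x)*5))*4)
Apply FACTOR at L (target: (((3*x)*9)+((3*x)*5))): ((((3*x)*9)+((3*x)*5))*4) -> (((3*x)*(9+5))*4)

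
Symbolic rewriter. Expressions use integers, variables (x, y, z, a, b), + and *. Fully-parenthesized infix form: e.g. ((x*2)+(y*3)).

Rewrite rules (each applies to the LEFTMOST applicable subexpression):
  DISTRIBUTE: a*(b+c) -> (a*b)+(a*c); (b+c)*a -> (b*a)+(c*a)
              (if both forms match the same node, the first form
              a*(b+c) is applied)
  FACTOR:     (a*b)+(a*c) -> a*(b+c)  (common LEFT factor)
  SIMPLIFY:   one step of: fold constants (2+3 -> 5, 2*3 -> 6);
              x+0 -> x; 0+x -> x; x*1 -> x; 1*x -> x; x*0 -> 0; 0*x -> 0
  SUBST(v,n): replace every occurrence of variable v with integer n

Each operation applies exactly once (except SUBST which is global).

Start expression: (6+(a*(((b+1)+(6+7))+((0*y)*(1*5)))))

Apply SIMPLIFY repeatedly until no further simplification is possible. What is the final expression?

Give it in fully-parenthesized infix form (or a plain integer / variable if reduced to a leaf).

Answer: (6+(a*((b+1)+13)))

Derivation:
Start: (6+(a*(((b+1)+(6+7))+((0*y)*(1*5)))))
Step 1: at RRLR: (6+7) -> 13; overall: (6+(a*(((b+1)+(6+7))+((0*y)*(1*5))))) -> (6+(a*(((b+1)+13)+((0*y)*(1*5)))))
Step 2: at RRRL: (0*y) -> 0; overall: (6+(a*(((b+1)+13)+((0*y)*(1*5))))) -> (6+(a*(((b+1)+13)+(0*(1*5)))))
Step 3: at RRR: (0*(1*5)) -> 0; overall: (6+(a*(((b+1)+13)+(0*(1*5))))) -> (6+(a*(((b+1)+13)+0)))
Step 4: at RR: (((b+1)+13)+0) -> ((b+1)+13); overall: (6+(a*(((b+1)+13)+0))) -> (6+(a*((b+1)+13)))
Fixed point: (6+(a*((b+1)+13)))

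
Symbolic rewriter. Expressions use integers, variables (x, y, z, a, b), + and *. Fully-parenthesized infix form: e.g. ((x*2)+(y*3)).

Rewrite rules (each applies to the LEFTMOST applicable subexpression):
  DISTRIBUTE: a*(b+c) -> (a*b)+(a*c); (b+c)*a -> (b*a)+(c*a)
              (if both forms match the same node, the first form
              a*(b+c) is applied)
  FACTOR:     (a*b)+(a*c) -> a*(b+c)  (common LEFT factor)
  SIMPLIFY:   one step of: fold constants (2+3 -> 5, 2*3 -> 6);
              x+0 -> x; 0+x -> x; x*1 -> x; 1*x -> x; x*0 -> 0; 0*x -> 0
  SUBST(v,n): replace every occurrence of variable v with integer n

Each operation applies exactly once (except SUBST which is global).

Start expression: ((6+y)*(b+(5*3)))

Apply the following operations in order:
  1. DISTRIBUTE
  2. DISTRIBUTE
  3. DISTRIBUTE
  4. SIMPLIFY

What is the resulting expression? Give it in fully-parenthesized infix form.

Answer: (((6*b)+(y*b))+((6*15)+(y*(5*3))))

Derivation:
Start: ((6+y)*(b+(5*3)))
Apply DISTRIBUTE at root (target: ((6+y)*(b+(5*3)))): ((6+y)*(b+(5*3))) -> (((6+y)*b)+((6+y)*(5*3)))
Apply DISTRIBUTE at L (target: ((6+y)*b)): (((6+y)*b)+((6+y)*(5*3))) -> (((6*b)+(y*b))+((6+y)*(5*3)))
Apply DISTRIBUTE at R (target: ((6+y)*(5*3))): (((6*b)+(y*b))+((6+y)*(5*3))) -> (((6*b)+(y*b))+((6*(5*3))+(y*(5*3))))
Apply SIMPLIFY at RLR (target: (5*3)): (((6*b)+(y*b))+((6*(5*3))+(y*(5*3)))) -> (((6*b)+(y*b))+((6*15)+(y*(5*3))))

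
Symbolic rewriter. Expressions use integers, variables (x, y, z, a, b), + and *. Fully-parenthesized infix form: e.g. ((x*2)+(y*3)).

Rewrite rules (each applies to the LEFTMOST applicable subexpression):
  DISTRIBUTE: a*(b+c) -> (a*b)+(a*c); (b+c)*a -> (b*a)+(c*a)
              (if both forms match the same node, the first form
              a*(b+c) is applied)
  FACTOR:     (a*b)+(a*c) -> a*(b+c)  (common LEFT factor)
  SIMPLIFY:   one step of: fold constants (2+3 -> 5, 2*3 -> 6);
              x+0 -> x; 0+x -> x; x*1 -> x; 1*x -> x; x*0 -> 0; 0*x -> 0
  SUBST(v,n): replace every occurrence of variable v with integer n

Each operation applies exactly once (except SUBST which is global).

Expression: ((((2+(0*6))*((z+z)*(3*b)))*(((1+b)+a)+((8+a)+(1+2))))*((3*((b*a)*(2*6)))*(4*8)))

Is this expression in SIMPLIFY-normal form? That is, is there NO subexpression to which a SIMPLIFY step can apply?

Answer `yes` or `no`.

Answer: no

Derivation:
Expression: ((((2+(0*6))*((z+z)*(3*b)))*(((1+b)+a)+((8+a)+(1+2))))*((3*((b*a)*(2*6)))*(4*8)))
Scanning for simplifiable subexpressions (pre-order)...
  at root: ((((2+(0*6))*((z+z)*(3*b)))*(((1+b)+a)+((8+a)+(1+2))))*((3*((b*a)*(2*6)))*(4*8))) (not simplifiable)
  at L: (((2+(0*6))*((z+z)*(3*b)))*(((1+b)+a)+((8+a)+(1+2)))) (not simplifiable)
  at LL: ((2+(0*6))*((z+z)*(3*b))) (not simplifiable)
  at LLL: (2+(0*6)) (not simplifiable)
  at LLLR: (0*6) (SIMPLIFIABLE)
  at LLR: ((z+z)*(3*b)) (not simplifiable)
  at LLRL: (z+z) (not simplifiable)
  at LLRR: (3*b) (not simplifiable)
  at LR: (((1+b)+a)+((8+a)+(1+2))) (not simplifiable)
  at LRL: ((1+b)+a) (not simplifiable)
  at LRLL: (1+b) (not simplifiable)
  at LRR: ((8+a)+(1+2)) (not simplifiable)
  at LRRL: (8+a) (not simplifiable)
  at LRRR: (1+2) (SIMPLIFIABLE)
  at R: ((3*((b*a)*(2*6)))*(4*8)) (not simplifiable)
  at RL: (3*((b*a)*(2*6))) (not simplifiable)
  at RLR: ((b*a)*(2*6)) (not simplifiable)
  at RLRL: (b*a) (not simplifiable)
  at RLRR: (2*6) (SIMPLIFIABLE)
  at RR: (4*8) (SIMPLIFIABLE)
Found simplifiable subexpr at path LLLR: (0*6)
One SIMPLIFY step would give: ((((2+0)*((z+z)*(3*b)))*(((1+b)+a)+((8+a)+(1+2))))*((3*((b*a)*(2*6)))*(4*8)))
-> NOT in normal form.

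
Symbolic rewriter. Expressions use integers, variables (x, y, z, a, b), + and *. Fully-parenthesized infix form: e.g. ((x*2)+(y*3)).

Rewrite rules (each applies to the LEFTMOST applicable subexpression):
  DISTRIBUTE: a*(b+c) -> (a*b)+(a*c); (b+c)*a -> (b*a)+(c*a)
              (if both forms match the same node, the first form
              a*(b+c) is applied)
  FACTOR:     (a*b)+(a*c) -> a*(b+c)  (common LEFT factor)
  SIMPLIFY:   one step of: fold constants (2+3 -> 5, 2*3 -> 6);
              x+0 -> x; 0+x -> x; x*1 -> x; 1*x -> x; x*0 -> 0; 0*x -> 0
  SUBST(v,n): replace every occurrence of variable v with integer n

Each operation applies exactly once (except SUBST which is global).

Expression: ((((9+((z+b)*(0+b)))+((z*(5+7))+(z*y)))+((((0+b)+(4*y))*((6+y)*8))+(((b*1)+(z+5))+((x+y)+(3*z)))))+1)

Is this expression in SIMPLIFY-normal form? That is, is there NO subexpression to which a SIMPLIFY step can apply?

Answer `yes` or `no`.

Expression: ((((9+((z+b)*(0+b)))+((z*(5+7))+(z*y)))+((((0+b)+(4*y))*((6+y)*8))+(((b*1)+(z+5))+((x+y)+(3*z)))))+1)
Scanning for simplifiable subexpressions (pre-order)...
  at root: ((((9+((z+b)*(0+b)))+((z*(5+7))+(z*y)))+((((0+b)+(4*y))*((6+y)*8))+(((b*1)+(z+5))+((x+y)+(3*z)))))+1) (not simplifiable)
  at L: (((9+((z+b)*(0+b)))+((z*(5+7))+(z*y)))+((((0+b)+(4*y))*((6+y)*8))+(((b*1)+(z+5))+((x+y)+(3*z))))) (not simplifiable)
  at LL: ((9+((z+b)*(0+b)))+((z*(5+7))+(z*y))) (not simplifiable)
  at LLL: (9+((z+b)*(0+b))) (not simplifiable)
  at LLLR: ((z+b)*(0+b)) (not simplifiable)
  at LLLRL: (z+b) (not simplifiable)
  at LLLRR: (0+b) (SIMPLIFIABLE)
  at LLR: ((z*(5+7))+(z*y)) (not simplifiable)
  at LLRL: (z*(5+7)) (not simplifiable)
  at LLRLR: (5+7) (SIMPLIFIABLE)
  at LLRR: (z*y) (not simplifiable)
  at LR: ((((0+b)+(4*y))*((6+y)*8))+(((b*1)+(z+5))+((x+y)+(3*z)))) (not simplifiable)
  at LRL: (((0+b)+(4*y))*((6+y)*8)) (not simplifiable)
  at LRLL: ((0+b)+(4*y)) (not simplifiable)
  at LRLLL: (0+b) (SIMPLIFIABLE)
  at LRLLR: (4*y) (not simplifiable)
  at LRLR: ((6+y)*8) (not simplifiable)
  at LRLRL: (6+y) (not simplifiable)
  at LRR: (((b*1)+(z+5))+((x+y)+(3*z))) (not simplifiable)
  at LRRL: ((b*1)+(z+5)) (not simplifiable)
  at LRRLL: (b*1) (SIMPLIFIABLE)
  at LRRLR: (z+5) (not simplifiable)
  at LRRR: ((x+y)+(3*z)) (not simplifiable)
  at LRRRL: (x+y) (not simplifiable)
  at LRRRR: (3*z) (not simplifiable)
Found simplifiable subexpr at path LLLRR: (0+b)
One SIMPLIFY step would give: ((((9+((z+b)*b))+((z*(5+7))+(z*y)))+((((0+b)+(4*y))*((6+y)*8))+(((b*1)+(z+5))+((x+y)+(3*z)))))+1)
-> NOT in normal form.

Answer: no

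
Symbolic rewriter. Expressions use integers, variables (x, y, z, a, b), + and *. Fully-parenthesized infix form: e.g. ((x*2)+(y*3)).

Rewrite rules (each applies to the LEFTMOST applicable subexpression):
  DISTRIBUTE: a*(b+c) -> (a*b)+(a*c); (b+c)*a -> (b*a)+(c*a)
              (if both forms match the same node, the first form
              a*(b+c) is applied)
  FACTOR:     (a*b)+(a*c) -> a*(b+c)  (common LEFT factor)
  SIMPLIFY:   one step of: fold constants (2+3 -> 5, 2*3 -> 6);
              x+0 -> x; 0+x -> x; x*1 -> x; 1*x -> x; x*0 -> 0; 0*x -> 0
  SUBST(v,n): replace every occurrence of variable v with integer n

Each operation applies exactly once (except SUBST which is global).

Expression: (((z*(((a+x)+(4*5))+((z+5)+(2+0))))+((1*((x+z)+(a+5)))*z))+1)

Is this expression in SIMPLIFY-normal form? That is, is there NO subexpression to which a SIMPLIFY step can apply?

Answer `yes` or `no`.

Answer: no

Derivation:
Expression: (((z*(((a+x)+(4*5))+((z+5)+(2+0))))+((1*((x+z)+(a+5)))*z))+1)
Scanning for simplifiable subexpressions (pre-order)...
  at root: (((z*(((a+x)+(4*5))+((z+5)+(2+0))))+((1*((x+z)+(a+5)))*z))+1) (not simplifiable)
  at L: ((z*(((a+x)+(4*5))+((z+5)+(2+0))))+((1*((x+z)+(a+5)))*z)) (not simplifiable)
  at LL: (z*(((a+x)+(4*5))+((z+5)+(2+0)))) (not simplifiable)
  at LLR: (((a+x)+(4*5))+((z+5)+(2+0))) (not simplifiable)
  at LLRL: ((a+x)+(4*5)) (not simplifiable)
  at LLRLL: (a+x) (not simplifiable)
  at LLRLR: (4*5) (SIMPLIFIABLE)
  at LLRR: ((z+5)+(2+0)) (not simplifiable)
  at LLRRL: (z+5) (not simplifiable)
  at LLRRR: (2+0) (SIMPLIFIABLE)
  at LR: ((1*((x+z)+(a+5)))*z) (not simplifiable)
  at LRL: (1*((x+z)+(a+5))) (SIMPLIFIABLE)
  at LRLR: ((x+z)+(a+5)) (not simplifiable)
  at LRLRL: (x+z) (not simplifiable)
  at LRLRR: (a+5) (not simplifiable)
Found simplifiable subexpr at path LLRLR: (4*5)
One SIMPLIFY step would give: (((z*(((a+x)+20)+((z+5)+(2+0))))+((1*((x+z)+(a+5)))*z))+1)
-> NOT in normal form.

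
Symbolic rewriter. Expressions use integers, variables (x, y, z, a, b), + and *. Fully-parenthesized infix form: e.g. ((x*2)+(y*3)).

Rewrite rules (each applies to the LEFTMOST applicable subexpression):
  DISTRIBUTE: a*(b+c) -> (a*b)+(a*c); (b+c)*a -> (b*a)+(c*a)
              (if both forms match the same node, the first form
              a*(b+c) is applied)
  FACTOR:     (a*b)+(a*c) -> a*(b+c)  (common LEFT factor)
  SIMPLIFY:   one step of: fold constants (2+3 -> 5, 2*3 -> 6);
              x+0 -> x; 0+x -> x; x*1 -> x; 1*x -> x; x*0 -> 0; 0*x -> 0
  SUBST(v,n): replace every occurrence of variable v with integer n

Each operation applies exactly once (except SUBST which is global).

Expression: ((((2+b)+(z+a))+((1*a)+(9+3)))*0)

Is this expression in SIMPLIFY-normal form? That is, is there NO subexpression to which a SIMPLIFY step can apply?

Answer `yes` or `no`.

Answer: no

Derivation:
Expression: ((((2+b)+(z+a))+((1*a)+(9+3)))*0)
Scanning for simplifiable subexpressions (pre-order)...
  at root: ((((2+b)+(z+a))+((1*a)+(9+3)))*0) (SIMPLIFIABLE)
  at L: (((2+b)+(z+a))+((1*a)+(9+3))) (not simplifiable)
  at LL: ((2+b)+(z+a)) (not simplifiable)
  at LLL: (2+b) (not simplifiable)
  at LLR: (z+a) (not simplifiable)
  at LR: ((1*a)+(9+3)) (not simplifiable)
  at LRL: (1*a) (SIMPLIFIABLE)
  at LRR: (9+3) (SIMPLIFIABLE)
Found simplifiable subexpr at path root: ((((2+b)+(z+a))+((1*a)+(9+3)))*0)
One SIMPLIFY step would give: 0
-> NOT in normal form.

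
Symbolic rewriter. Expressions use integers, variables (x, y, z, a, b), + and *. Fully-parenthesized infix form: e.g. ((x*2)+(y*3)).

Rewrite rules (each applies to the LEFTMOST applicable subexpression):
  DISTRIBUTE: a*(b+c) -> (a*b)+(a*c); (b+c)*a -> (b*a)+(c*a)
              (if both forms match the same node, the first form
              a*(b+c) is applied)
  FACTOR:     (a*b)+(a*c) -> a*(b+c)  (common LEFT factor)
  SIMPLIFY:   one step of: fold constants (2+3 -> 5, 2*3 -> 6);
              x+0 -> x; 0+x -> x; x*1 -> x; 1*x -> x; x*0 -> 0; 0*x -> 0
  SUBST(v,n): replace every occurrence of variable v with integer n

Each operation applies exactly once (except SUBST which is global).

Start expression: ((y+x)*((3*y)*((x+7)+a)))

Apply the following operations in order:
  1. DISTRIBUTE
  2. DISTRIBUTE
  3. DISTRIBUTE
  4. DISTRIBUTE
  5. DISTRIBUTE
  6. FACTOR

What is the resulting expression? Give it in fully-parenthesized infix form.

Answer: (((y*(((3*y)*x)+((3*y)*7)))+(y*((3*y)*a)))+(x*((3*y)*((x+7)+a))))

Derivation:
Start: ((y+x)*((3*y)*((x+7)+a)))
Apply DISTRIBUTE at root (target: ((y+x)*((3*y)*((x+7)+a)))): ((y+x)*((3*y)*((x+7)+a))) -> ((y*((3*y)*((x+7)+a)))+(x*((3*y)*((x+7)+a))))
Apply DISTRIBUTE at LR (target: ((3*y)*((x+7)+a))): ((y*((3*y)*((x+7)+a)))+(x*((3*y)*((x+7)+a)))) -> ((y*(((3*y)*(x+7))+((3*y)*a)))+(x*((3*y)*((x+7)+a))))
Apply DISTRIBUTE at L (target: (y*(((3*y)*(x+7))+((3*y)*a)))): ((y*(((3*y)*(x+7))+((3*y)*a)))+(x*((3*y)*((x+7)+a)))) -> (((y*((3*y)*(x+7)))+(y*((3*y)*a)))+(x*((3*y)*((x+7)+a))))
Apply DISTRIBUTE at LLR (target: ((3*y)*(x+7))): (((y*((3*y)*(x+7)))+(y*((3*y)*a)))+(x*((3*y)*((x+7)+a)))) -> (((y*(((3*y)*x)+((3*y)*7)))+(y*((3*y)*a)))+(x*((3*y)*((x+7)+a))))
Apply DISTRIBUTE at LL (target: (y*(((3*y)*x)+((3*y)*7)))): (((y*(((3*y)*x)+((3*y)*7)))+(y*((3*y)*a)))+(x*((3*y)*((x+7)+a)))) -> ((((y*((3*y)*x))+(y*((3*y)*7)))+(y*((3*y)*a)))+(x*((3*y)*((x+7)+a))))
Apply FACTOR at LL (target: ((y*((3*y)*x))+(y*((3*y)*7)))): ((((y*((3*y)*x))+(y*((3*y)*7)))+(y*((3*y)*a)))+(x*((3*y)*((x+7)+a)))) -> (((y*(((3*y)*x)+((3*y)*7)))+(y*((3*y)*a)))+(x*((3*y)*((x+7)+a))))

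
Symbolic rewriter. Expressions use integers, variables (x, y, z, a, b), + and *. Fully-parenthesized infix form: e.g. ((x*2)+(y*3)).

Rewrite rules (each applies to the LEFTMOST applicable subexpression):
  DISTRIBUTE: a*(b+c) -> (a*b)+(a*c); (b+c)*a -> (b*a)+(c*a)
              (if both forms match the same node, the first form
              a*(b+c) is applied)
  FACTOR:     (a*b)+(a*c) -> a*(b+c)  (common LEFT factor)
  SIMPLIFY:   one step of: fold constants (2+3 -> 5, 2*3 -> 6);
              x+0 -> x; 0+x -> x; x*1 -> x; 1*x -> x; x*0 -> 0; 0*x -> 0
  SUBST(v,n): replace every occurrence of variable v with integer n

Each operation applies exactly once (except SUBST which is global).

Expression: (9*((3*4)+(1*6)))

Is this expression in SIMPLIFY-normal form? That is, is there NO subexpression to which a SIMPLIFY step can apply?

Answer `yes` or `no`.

Answer: no

Derivation:
Expression: (9*((3*4)+(1*6)))
Scanning for simplifiable subexpressions (pre-order)...
  at root: (9*((3*4)+(1*6))) (not simplifiable)
  at R: ((3*4)+(1*6)) (not simplifiable)
  at RL: (3*4) (SIMPLIFIABLE)
  at RR: (1*6) (SIMPLIFIABLE)
Found simplifiable subexpr at path RL: (3*4)
One SIMPLIFY step would give: (9*(12+(1*6)))
-> NOT in normal form.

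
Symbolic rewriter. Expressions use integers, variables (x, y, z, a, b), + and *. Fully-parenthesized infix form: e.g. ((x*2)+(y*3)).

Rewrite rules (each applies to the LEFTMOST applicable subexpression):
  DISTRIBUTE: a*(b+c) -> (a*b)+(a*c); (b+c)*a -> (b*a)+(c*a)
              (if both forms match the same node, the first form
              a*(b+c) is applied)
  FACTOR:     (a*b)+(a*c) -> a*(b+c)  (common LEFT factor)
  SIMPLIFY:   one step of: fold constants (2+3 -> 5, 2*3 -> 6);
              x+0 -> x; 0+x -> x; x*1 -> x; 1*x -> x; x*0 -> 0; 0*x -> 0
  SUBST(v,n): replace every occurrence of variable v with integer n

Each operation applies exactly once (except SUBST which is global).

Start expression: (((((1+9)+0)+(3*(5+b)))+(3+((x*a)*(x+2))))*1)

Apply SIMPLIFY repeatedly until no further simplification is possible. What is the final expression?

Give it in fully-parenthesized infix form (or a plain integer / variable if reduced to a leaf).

Start: (((((1+9)+0)+(3*(5+b)))+(3+((x*a)*(x+2))))*1)
Step 1: at root: (((((1+9)+0)+(3*(5+b)))+(3+((x*a)*(x+2))))*1) -> ((((1+9)+0)+(3*(5+b)))+(3+((x*a)*(x+2)))); overall: (((((1+9)+0)+(3*(5+b)))+(3+((x*a)*(x+2))))*1) -> ((((1+9)+0)+(3*(5+b)))+(3+((x*a)*(x+2))))
Step 2: at LL: ((1+9)+0) -> (1+9); overall: ((((1+9)+0)+(3*(5+b)))+(3+((x*a)*(x+2)))) -> (((1+9)+(3*(5+b)))+(3+((x*a)*(x+2))))
Step 3: at LL: (1+9) -> 10; overall: (((1+9)+(3*(5+b)))+(3+((x*a)*(x+2)))) -> ((10+(3*(5+b)))+(3+((x*a)*(x+2))))
Fixed point: ((10+(3*(5+b)))+(3+((x*a)*(x+2))))

Answer: ((10+(3*(5+b)))+(3+((x*a)*(x+2))))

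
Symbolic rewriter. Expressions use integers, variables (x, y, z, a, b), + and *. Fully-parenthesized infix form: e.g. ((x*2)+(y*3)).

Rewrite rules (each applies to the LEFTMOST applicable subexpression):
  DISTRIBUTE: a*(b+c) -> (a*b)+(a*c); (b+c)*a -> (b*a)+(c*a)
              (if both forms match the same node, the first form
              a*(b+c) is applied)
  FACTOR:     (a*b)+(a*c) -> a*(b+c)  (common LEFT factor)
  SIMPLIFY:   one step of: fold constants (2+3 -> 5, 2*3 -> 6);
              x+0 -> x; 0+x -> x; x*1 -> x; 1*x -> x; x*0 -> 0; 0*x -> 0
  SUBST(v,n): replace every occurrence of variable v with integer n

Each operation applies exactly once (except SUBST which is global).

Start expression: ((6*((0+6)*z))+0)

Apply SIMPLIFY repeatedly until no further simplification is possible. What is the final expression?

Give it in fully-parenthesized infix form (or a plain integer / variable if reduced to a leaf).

Answer: (6*(6*z))

Derivation:
Start: ((6*((0+6)*z))+0)
Step 1: at root: ((6*((0+6)*z))+0) -> (6*((0+6)*z)); overall: ((6*((0+6)*z))+0) -> (6*((0+6)*z))
Step 2: at RL: (0+6) -> 6; overall: (6*((0+6)*z)) -> (6*(6*z))
Fixed point: (6*(6*z))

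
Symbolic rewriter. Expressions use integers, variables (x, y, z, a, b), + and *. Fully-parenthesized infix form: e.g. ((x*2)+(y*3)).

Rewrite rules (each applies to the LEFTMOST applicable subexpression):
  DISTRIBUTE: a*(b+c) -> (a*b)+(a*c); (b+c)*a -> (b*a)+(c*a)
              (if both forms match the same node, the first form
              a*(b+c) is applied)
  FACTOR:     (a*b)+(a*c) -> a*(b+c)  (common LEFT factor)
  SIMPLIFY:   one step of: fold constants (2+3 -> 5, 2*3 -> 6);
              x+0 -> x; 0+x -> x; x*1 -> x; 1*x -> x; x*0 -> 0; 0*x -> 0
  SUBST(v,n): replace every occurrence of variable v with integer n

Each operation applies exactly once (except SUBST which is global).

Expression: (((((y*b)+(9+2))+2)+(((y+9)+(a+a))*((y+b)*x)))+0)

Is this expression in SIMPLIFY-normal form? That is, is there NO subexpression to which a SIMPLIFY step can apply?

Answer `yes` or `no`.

Answer: no

Derivation:
Expression: (((((y*b)+(9+2))+2)+(((y+9)+(a+a))*((y+b)*x)))+0)
Scanning for simplifiable subexpressions (pre-order)...
  at root: (((((y*b)+(9+2))+2)+(((y+9)+(a+a))*((y+b)*x)))+0) (SIMPLIFIABLE)
  at L: ((((y*b)+(9+2))+2)+(((y+9)+(a+a))*((y+b)*x))) (not simplifiable)
  at LL: (((y*b)+(9+2))+2) (not simplifiable)
  at LLL: ((y*b)+(9+2)) (not simplifiable)
  at LLLL: (y*b) (not simplifiable)
  at LLLR: (9+2) (SIMPLIFIABLE)
  at LR: (((y+9)+(a+a))*((y+b)*x)) (not simplifiable)
  at LRL: ((y+9)+(a+a)) (not simplifiable)
  at LRLL: (y+9) (not simplifiable)
  at LRLR: (a+a) (not simplifiable)
  at LRR: ((y+b)*x) (not simplifiable)
  at LRRL: (y+b) (not simplifiable)
Found simplifiable subexpr at path root: (((((y*b)+(9+2))+2)+(((y+9)+(a+a))*((y+b)*x)))+0)
One SIMPLIFY step would give: ((((y*b)+(9+2))+2)+(((y+9)+(a+a))*((y+b)*x)))
-> NOT in normal form.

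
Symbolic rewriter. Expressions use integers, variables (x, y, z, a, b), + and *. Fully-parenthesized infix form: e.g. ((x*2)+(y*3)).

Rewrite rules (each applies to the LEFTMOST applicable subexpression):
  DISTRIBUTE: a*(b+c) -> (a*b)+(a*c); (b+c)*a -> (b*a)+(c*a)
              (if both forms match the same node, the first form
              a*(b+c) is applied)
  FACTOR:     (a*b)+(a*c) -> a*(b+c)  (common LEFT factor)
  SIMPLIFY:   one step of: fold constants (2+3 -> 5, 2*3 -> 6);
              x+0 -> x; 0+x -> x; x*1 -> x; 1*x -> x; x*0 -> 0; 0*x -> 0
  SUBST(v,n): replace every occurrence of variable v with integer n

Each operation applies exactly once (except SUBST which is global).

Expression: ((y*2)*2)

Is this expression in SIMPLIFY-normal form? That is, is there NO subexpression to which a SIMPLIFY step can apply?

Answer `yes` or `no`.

Answer: yes

Derivation:
Expression: ((y*2)*2)
Scanning for simplifiable subexpressions (pre-order)...
  at root: ((y*2)*2) (not simplifiable)
  at L: (y*2) (not simplifiable)
Result: no simplifiable subexpression found -> normal form.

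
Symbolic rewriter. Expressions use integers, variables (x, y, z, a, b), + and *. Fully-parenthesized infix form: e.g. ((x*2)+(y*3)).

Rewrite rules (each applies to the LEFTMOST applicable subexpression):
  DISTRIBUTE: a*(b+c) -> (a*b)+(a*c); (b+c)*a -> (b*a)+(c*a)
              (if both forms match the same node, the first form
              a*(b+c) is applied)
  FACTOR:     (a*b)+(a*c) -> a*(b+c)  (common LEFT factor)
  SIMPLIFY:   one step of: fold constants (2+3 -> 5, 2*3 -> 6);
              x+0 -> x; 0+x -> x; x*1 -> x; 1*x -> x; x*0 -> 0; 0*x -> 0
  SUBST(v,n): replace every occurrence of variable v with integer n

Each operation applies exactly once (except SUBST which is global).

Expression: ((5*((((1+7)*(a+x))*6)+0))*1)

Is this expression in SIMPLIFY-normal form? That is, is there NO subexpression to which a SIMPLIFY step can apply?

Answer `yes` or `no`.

Answer: no

Derivation:
Expression: ((5*((((1+7)*(a+x))*6)+0))*1)
Scanning for simplifiable subexpressions (pre-order)...
  at root: ((5*((((1+7)*(a+x))*6)+0))*1) (SIMPLIFIABLE)
  at L: (5*((((1+7)*(a+x))*6)+0)) (not simplifiable)
  at LR: ((((1+7)*(a+x))*6)+0) (SIMPLIFIABLE)
  at LRL: (((1+7)*(a+x))*6) (not simplifiable)
  at LRLL: ((1+7)*(a+x)) (not simplifiable)
  at LRLLL: (1+7) (SIMPLIFIABLE)
  at LRLLR: (a+x) (not simplifiable)
Found simplifiable subexpr at path root: ((5*((((1+7)*(a+x))*6)+0))*1)
One SIMPLIFY step would give: (5*((((1+7)*(a+x))*6)+0))
-> NOT in normal form.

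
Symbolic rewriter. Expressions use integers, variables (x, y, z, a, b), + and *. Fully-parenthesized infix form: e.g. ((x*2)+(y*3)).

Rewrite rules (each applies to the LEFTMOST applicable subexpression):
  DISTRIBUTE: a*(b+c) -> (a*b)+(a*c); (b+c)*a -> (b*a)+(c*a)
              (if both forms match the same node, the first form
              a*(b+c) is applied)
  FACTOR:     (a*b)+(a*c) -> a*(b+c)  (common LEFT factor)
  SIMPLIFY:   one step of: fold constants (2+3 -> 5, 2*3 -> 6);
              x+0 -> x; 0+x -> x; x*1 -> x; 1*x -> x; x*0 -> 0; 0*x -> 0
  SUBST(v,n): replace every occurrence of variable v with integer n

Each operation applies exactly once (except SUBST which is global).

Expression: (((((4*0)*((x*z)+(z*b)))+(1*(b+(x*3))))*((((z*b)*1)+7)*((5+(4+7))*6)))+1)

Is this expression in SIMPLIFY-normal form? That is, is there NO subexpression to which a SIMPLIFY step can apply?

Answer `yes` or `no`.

Expression: (((((4*0)*((x*z)+(z*b)))+(1*(b+(x*3))))*((((z*b)*1)+7)*((5+(4+7))*6)))+1)
Scanning for simplifiable subexpressions (pre-order)...
  at root: (((((4*0)*((x*z)+(z*b)))+(1*(b+(x*3))))*((((z*b)*1)+7)*((5+(4+7))*6)))+1) (not simplifiable)
  at L: ((((4*0)*((x*z)+(z*b)))+(1*(b+(x*3))))*((((z*b)*1)+7)*((5+(4+7))*6))) (not simplifiable)
  at LL: (((4*0)*((x*z)+(z*b)))+(1*(b+(x*3)))) (not simplifiable)
  at LLL: ((4*0)*((x*z)+(z*b))) (not simplifiable)
  at LLLL: (4*0) (SIMPLIFIABLE)
  at LLLR: ((x*z)+(z*b)) (not simplifiable)
  at LLLRL: (x*z) (not simplifiable)
  at LLLRR: (z*b) (not simplifiable)
  at LLR: (1*(b+(x*3))) (SIMPLIFIABLE)
  at LLRR: (b+(x*3)) (not simplifiable)
  at LLRRR: (x*3) (not simplifiable)
  at LR: ((((z*b)*1)+7)*((5+(4+7))*6)) (not simplifiable)
  at LRL: (((z*b)*1)+7) (not simplifiable)
  at LRLL: ((z*b)*1) (SIMPLIFIABLE)
  at LRLLL: (z*b) (not simplifiable)
  at LRR: ((5+(4+7))*6) (not simplifiable)
  at LRRL: (5+(4+7)) (not simplifiable)
  at LRRLR: (4+7) (SIMPLIFIABLE)
Found simplifiable subexpr at path LLLL: (4*0)
One SIMPLIFY step would give: ((((0*((x*z)+(z*b)))+(1*(b+(x*3))))*((((z*b)*1)+7)*((5+(4+7))*6)))+1)
-> NOT in normal form.

Answer: no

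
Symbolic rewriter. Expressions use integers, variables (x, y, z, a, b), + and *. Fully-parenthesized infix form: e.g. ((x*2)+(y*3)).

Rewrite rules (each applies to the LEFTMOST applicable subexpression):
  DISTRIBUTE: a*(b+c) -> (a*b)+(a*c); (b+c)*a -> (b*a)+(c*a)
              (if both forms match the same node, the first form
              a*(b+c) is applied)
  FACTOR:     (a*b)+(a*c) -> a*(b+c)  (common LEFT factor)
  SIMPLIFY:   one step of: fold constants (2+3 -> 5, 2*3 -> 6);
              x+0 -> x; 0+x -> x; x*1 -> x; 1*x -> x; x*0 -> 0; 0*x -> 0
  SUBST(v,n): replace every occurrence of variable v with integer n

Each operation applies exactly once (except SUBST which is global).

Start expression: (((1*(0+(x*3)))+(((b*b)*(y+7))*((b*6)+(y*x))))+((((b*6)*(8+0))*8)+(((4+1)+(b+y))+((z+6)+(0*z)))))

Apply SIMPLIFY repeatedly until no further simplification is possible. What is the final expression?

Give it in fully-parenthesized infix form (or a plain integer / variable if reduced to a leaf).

Start: (((1*(0+(x*3)))+(((b*b)*(y+7))*((b*6)+(y*x))))+((((b*6)*(8+0))*8)+(((4+1)+(b+y))+((z+6)+(0*z)))))
Step 1: at LL: (1*(0+(x*3))) -> (0+(x*3)); overall: (((1*(0+(x*3)))+(((b*b)*(y+7))*((b*6)+(y*x))))+((((b*6)*(8+0))*8)+(((4+1)+(b+y))+((z+6)+(0*z))))) -> (((0+(x*3))+(((b*b)*(y+7))*((b*6)+(y*x))))+((((b*6)*(8+0))*8)+(((4+1)+(b+y))+((z+6)+(0*z)))))
Step 2: at LL: (0+(x*3)) -> (x*3); overall: (((0+(x*3))+(((b*b)*(y+7))*((b*6)+(y*x))))+((((b*6)*(8+0))*8)+(((4+1)+(b+y))+((z+6)+(0*z))))) -> (((x*3)+(((b*b)*(y+7))*((b*6)+(y*x))))+((((b*6)*(8+0))*8)+(((4+1)+(b+y))+((z+6)+(0*z)))))
Step 3: at RLLR: (8+0) -> 8; overall: (((x*3)+(((b*b)*(y+7))*((b*6)+(y*x))))+((((b*6)*(8+0))*8)+(((4+1)+(b+y))+((z+6)+(0*z))))) -> (((x*3)+(((b*b)*(y+7))*((b*6)+(y*x))))+((((b*6)*8)*8)+(((4+1)+(b+y))+((z+6)+(0*z)))))
Step 4: at RRLL: (4+1) -> 5; overall: (((x*3)+(((b*b)*(y+7))*((b*6)+(y*x))))+((((b*6)*8)*8)+(((4+1)+(b+y))+((z+6)+(0*z))))) -> (((x*3)+(((b*b)*(y+7))*((b*6)+(y*x))))+((((b*6)*8)*8)+((5+(b+y))+((z+6)+(0*z)))))
Step 5: at RRRR: (0*z) -> 0; overall: (((x*3)+(((b*b)*(y+7))*((b*6)+(y*x))))+((((b*6)*8)*8)+((5+(b+y))+((z+6)+(0*z))))) -> (((x*3)+(((b*b)*(y+7))*((b*6)+(y*x))))+((((b*6)*8)*8)+((5+(b+y))+((z+6)+0))))
Step 6: at RRR: ((z+6)+0) -> (z+6); overall: (((x*3)+(((b*b)*(y+7))*((b*6)+(y*x))))+((((b*6)*8)*8)+((5+(b+y))+((z+6)+0)))) -> (((x*3)+(((b*b)*(y+7))*((b*6)+(y*x))))+((((b*6)*8)*8)+((5+(b+y))+(z+6))))
Fixed point: (((x*3)+(((b*b)*(y+7))*((b*6)+(y*x))))+((((b*6)*8)*8)+((5+(b+y))+(z+6))))

Answer: (((x*3)+(((b*b)*(y+7))*((b*6)+(y*x))))+((((b*6)*8)*8)+((5+(b+y))+(z+6))))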